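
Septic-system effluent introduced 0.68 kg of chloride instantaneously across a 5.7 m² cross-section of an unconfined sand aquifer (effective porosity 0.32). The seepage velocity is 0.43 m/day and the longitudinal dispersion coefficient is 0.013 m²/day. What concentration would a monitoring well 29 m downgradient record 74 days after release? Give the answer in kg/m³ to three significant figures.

0.0136 kg/m³

For an instantaneous plane source, C(x,t) = M/(n_e·A·√(4πDt)) · exp(−(x−vt)²/(4Dt)), with n_e·A the pore (flow) area.
Plume center vt = 0.43 × 74 = 31.82 m, so the well at 29 m is 2.82 m upgradient of the peak.
√(4πDt) = 3.477 m, giving peak height M/(n_e·A·√(4πDt)) = 0.68/(0.32 × 5.7 × 3.477) = 0.1072 kg/m³.
(x−vt)²/(4Dt) = (-2.82)²/(4 × 0.013 × 74) = 2.067; exp(−2.067) = 0.1266.
C = 0.1072 × 0.1266 = 0.0136 kg/m³.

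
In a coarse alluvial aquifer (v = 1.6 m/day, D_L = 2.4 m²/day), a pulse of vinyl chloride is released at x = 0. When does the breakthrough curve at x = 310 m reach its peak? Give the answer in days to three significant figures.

193 days

For the 1D instantaneous-source solution, setting ∂C/∂t = 0 at fixed x gives v²t² + 2Dt − x² = 0, so t = (√(D² + v²x²) − D)/v².
√(D² + v²x²) = √(2.4² + 1.6² × 310²) = 496.0; v² = 2.56.
t = (496.0 − 2.4)/2.56 = 193 days (vs. the pure-advection estimate x/v = 194 d).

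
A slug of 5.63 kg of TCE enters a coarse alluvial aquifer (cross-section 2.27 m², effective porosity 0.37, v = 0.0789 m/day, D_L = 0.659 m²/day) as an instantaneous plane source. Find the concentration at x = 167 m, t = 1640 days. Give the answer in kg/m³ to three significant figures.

0.0415 kg/m³

For an instantaneous plane source, C(x,t) = M/(n_e·A·√(4πDt)) · exp(−(x−vt)²/(4Dt)), with n_e·A the pore (flow) area.
Plume center vt = 0.0789 × 1640 = 129.396 m, so the well at 167 m is 37.604 m downgradient of the peak.
√(4πDt) = 116.5 m, giving peak height M/(n_e·A·√(4πDt)) = 5.63/(0.37 × 2.27 × 116.5) = 0.05754 kg/m³.
(x−vt)²/(4Dt) = (37.604)²/(4 × 0.659 × 1640) = 0.3271; exp(−0.3271) = 0.7210.
C = 0.05754 × 0.7210 = 0.0415 kg/m³.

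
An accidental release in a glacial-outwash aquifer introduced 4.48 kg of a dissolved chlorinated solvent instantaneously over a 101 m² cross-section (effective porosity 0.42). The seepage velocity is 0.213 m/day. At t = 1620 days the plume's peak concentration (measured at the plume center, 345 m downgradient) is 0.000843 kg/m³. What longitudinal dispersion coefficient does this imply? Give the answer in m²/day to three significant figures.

At the plume center C_max = M/(n_e·A·√(4πDt)), so D = M²/(4πt·(n_e·A·C_max)²).
n_e·A·C_max = 0.42 × 101 × 0.000843 = 0.03576 kg/m.
D = 4.48²/(4π × 1620 × 0.03576²) = 0.771 m²/day.

0.771 m²/day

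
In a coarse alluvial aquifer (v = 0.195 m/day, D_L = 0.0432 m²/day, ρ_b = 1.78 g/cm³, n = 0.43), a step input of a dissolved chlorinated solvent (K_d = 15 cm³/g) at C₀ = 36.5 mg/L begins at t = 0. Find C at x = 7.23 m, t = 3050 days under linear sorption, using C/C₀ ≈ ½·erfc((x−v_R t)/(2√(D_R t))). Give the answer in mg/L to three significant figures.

31.3 mg/L

Retardation factor R = 1 + ρ_b·K_d/n = 1 + 1.78 × 15/0.43 = 63.09.
Sorption retards both mechanisms: v_R = v/R = 0.003091 m/day, D_R = D/R = 0.0006847 m²/day.
v_R·t = 0.003091 × 3050 = 9.42755 m; 2√(D_R t) = 2.890 m; argument = (7.23 − 9.42755)/2.890 = -0.7604.
C = C₀ × ½·erfc(-0.7604) = 36.5 × 0.8589 = 31.3 mg/L.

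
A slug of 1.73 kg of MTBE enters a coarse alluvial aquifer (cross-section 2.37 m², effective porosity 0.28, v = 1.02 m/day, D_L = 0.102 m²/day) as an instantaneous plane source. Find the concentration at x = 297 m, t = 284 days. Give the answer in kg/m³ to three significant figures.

0.0860 kg/m³

For an instantaneous plane source, C(x,t) = M/(n_e·A·√(4πDt)) · exp(−(x−vt)²/(4Dt)), with n_e·A the pore (flow) area.
Plume center vt = 1.02 × 284 = 289.68 m, so the well at 297 m is 7.32 m downgradient of the peak.
√(4πDt) = 19.08 m, giving peak height M/(n_e·A·√(4πDt)) = 1.73/(0.28 × 2.37 × 19.08) = 0.1366 kg/m³.
(x−vt)²/(4Dt) = (7.32)²/(4 × 0.102 × 284) = 0.4624; exp(−0.4624) = 0.6298.
C = 0.1366 × 0.6298 = 0.0860 kg/m³.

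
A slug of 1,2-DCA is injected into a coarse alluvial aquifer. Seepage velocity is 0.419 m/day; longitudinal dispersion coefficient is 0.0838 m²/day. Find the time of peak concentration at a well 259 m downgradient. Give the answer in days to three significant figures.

For the 1D instantaneous-source solution, setting ∂C/∂t = 0 at fixed x gives v²t² + 2Dt − x² = 0, so t = (√(D² + v²x²) − D)/v².
√(D² + v²x²) = √(0.0838² + 0.419² × 259²) = 108.5; v² = 0.175561.
t = (108.5 − 0.0838)/0.175561 = 618 days (vs. the pure-advection estimate x/v = 618 d).

618 days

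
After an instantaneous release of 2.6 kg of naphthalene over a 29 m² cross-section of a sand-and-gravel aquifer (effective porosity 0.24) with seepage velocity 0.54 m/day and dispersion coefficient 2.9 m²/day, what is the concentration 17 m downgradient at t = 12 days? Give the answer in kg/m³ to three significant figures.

0.00807 kg/m³

For an instantaneous plane source, C(x,t) = M/(n_e·A·√(4πDt)) · exp(−(x−vt)²/(4Dt)), with n_e·A the pore (flow) area.
Plume center vt = 0.54 × 12 = 6.48 m, so the well at 17 m is 10.52 m downgradient of the peak.
√(4πDt) = 20.91 m, giving peak height M/(n_e·A·√(4πDt)) = 2.6/(0.24 × 29 × 20.91) = 0.01787 kg/m³.
(x−vt)²/(4Dt) = (10.52)²/(4 × 2.9 × 12) = 0.7950; exp(−0.7950) = 0.4516.
C = 0.01787 × 0.4516 = 0.00807 kg/m³.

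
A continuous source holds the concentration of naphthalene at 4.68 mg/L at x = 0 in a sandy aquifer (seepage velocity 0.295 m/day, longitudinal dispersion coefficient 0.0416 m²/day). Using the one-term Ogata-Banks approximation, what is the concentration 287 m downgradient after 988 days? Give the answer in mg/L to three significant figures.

3.22 mg/L

For a continuous step input, C/C₀ ≈ ½·erfc((x−vt)/(2√(Dt))).
vt = 0.295 × 988 = 291.46 m and 2√(Dt) = 2√(0.0416 × 988) = 12.82 m.
Argument (x−vt)/(2√(Dt)) = (287 − 291.46)/12.82 = -0.3479; ½·erfc(-0.3479) = 0.6886.
C = 4.68 × 0.6886 = 3.22 mg/L.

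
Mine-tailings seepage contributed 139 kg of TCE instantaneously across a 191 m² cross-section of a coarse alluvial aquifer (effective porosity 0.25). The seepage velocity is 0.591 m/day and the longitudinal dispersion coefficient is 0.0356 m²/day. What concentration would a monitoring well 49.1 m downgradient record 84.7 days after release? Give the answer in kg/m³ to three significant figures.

For an instantaneous plane source, C(x,t) = M/(n_e·A·√(4πDt)) · exp(−(x−vt)²/(4Dt)), with n_e·A the pore (flow) area.
Plume center vt = 0.591 × 84.7 = 50.0577 m, so the well at 49.1 m is 0.9577 m upgradient of the peak.
√(4πDt) = 6.156 m, giving peak height M/(n_e·A·√(4πDt)) = 139/(0.25 × 191 × 6.156) = 0.4729 kg/m³.
(x−vt)²/(4Dt) = (-0.9577)²/(4 × 0.0356 × 84.7) = 0.07604; exp(−0.07604) = 0.9268.
C = 0.4729 × 0.9268 = 0.438 kg/m³.

0.438 kg/m³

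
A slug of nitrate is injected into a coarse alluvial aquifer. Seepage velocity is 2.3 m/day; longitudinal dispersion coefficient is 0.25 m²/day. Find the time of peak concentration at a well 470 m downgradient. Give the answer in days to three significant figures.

204 days

For the 1D instantaneous-source solution, setting ∂C/∂t = 0 at fixed x gives v²t² + 2Dt − x² = 0, so t = (√(D² + v²x²) − D)/v².
√(D² + v²x²) = √(0.25² + 2.3² × 470²) = 1081; v² = 5.29.
t = (1081 − 0.25)/5.29 = 204 days (vs. the pure-advection estimate x/v = 204 d).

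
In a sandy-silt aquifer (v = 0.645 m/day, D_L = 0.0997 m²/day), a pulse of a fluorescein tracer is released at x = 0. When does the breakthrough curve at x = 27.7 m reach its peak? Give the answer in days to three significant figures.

42.7 days

For the 1D instantaneous-source solution, setting ∂C/∂t = 0 at fixed x gives v²t² + 2Dt − x² = 0, so t = (√(D² + v²x²) − D)/v².
√(D² + v²x²) = √(0.0997² + 0.645² × 27.7²) = 17.87; v² = 0.416025.
t = (17.87 − 0.0997)/0.416025 = 42.7 days (vs. the pure-advection estimate x/v = 42.9 d).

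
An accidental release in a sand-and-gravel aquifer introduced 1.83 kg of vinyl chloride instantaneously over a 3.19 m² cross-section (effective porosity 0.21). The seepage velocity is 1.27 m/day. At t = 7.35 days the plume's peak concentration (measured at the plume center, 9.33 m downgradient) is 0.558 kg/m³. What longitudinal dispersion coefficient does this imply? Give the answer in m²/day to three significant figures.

0.259 m²/day

At the plume center C_max = M/(n_e·A·√(4πDt)), so D = M²/(4πt·(n_e·A·C_max)²).
n_e·A·C_max = 0.21 × 3.19 × 0.558 = 0.3738 kg/m.
D = 1.83²/(4π × 7.35 × 0.3738²) = 0.259 m²/day.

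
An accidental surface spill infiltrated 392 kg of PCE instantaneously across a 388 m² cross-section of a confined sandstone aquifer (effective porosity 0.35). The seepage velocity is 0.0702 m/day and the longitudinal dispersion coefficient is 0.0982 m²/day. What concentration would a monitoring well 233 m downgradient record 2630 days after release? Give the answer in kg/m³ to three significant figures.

0.00526 kg/m³

For an instantaneous plane source, C(x,t) = M/(n_e·A·√(4πDt)) · exp(−(x−vt)²/(4Dt)), with n_e·A the pore (flow) area.
Plume center vt = 0.0702 × 2630 = 184.626 m, so the well at 233 m is 48.374 m downgradient of the peak.
√(4πDt) = 56.97 m, giving peak height M/(n_e·A·√(4πDt)) = 392/(0.35 × 388 × 56.97) = 0.05067 kg/m³.
(x−vt)²/(4Dt) = (48.374)²/(4 × 0.0982 × 2630) = 2.265; exp(−2.265) = 0.1038.
C = 0.05067 × 0.1038 = 0.00526 kg/m³.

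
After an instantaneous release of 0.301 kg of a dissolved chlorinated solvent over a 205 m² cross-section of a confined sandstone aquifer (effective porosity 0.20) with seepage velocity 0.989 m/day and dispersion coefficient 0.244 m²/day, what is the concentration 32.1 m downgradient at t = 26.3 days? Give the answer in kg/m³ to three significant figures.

For an instantaneous plane source, C(x,t) = M/(n_e·A·√(4πDt)) · exp(−(x−vt)²/(4Dt)), with n_e·A the pore (flow) area.
Plume center vt = 0.989 × 26.3 = 26.0107 m, so the well at 32.1 m is 6.0893 m downgradient of the peak.
√(4πDt) = 8.980 m, giving peak height M/(n_e·A·√(4πDt)) = 0.301/(0.20 × 205 × 8.980) = 0.0008175 kg/m³.
(x−vt)²/(4Dt) = (6.0893)²/(4 × 0.244 × 26.3) = 1.445; exp(−1.445) = 0.2357.
C = 0.0008175 × 0.2357 = 0.000193 kg/m³.

0.000193 kg/m³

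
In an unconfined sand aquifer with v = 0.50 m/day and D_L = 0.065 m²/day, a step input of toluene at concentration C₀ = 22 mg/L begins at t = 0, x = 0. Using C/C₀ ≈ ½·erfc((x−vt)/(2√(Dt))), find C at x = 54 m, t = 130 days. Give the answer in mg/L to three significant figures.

For a continuous step input, C/C₀ ≈ ½·erfc((x−vt)/(2√(Dt))).
vt = 0.50 × 130 = 65 m and 2√(Dt) = 2√(0.065 × 130) = 5.814 m.
Argument (x−vt)/(2√(Dt)) = (54 − 65)/5.814 = -1.892; ½·erfc(-1.892) = 0.9963.
C = 22 × 0.9963 = 21.9 mg/L.

21.9 mg/L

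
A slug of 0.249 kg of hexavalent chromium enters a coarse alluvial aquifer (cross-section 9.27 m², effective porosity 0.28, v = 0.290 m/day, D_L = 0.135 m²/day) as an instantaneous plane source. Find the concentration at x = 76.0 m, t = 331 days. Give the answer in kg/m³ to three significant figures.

0.000433 kg/m³

For an instantaneous plane source, C(x,t) = M/(n_e·A·√(4πDt)) · exp(−(x−vt)²/(4Dt)), with n_e·A the pore (flow) area.
Plume center vt = 0.290 × 331 = 95.99 m, so the well at 76.0 m is 19.99 m upgradient of the peak.
√(4πDt) = 23.70 m, giving peak height M/(n_e·A·√(4πDt)) = 0.249/(0.28 × 9.27 × 23.70) = 0.004048 kg/m³.
(x−vt)²/(4Dt) = (-19.99)²/(4 × 0.135 × 331) = 2.236; exp(−2.236) = 0.1069.
C = 0.004048 × 0.1069 = 0.000433 kg/m³.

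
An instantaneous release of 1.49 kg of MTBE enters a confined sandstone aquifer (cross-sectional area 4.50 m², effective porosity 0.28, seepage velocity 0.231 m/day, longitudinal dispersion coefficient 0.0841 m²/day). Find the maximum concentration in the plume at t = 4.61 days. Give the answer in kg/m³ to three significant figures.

0.536 kg/m³

The peak of an instantaneous 1D plume sits at x = vt; there the Gaussian factor is 1 and C_max = M/(n_e·A·√(4πDt)), where n_e·A is the pore area the mass is dissolved in.
√(4πDt) = √(4π × 0.0841 × 4.61) = 2.207 m, so C_max = 1.49/(0.28 × 4.50 × 2.207) = 0.536 kg/m³.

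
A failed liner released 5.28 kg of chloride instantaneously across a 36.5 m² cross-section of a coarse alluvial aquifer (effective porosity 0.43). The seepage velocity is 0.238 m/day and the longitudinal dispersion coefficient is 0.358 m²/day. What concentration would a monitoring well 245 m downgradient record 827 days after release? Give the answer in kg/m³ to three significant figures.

0.000777 kg/m³

For an instantaneous plane source, C(x,t) = M/(n_e·A·√(4πDt)) · exp(−(x−vt)²/(4Dt)), with n_e·A the pore (flow) area.
Plume center vt = 0.238 × 827 = 196.826 m, so the well at 245 m is 48.174 m downgradient of the peak.
√(4πDt) = 61.00 m, giving peak height M/(n_e·A·√(4πDt)) = 5.28/(0.43 × 36.5 × 61.00) = 0.005515 kg/m³.
(x−vt)²/(4Dt) = (48.174)²/(4 × 0.358 × 827) = 1.960; exp(−1.960) = 0.1409.
C = 0.005515 × 0.1409 = 0.000777 kg/m³.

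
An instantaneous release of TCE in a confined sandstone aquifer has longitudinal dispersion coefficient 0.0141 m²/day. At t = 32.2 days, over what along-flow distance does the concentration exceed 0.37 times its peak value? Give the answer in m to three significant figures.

The plume is Gaussian with σ = √(2Dt) = √(2 × 0.0141 × 32.2) = 0.9529 m.
C/C_peak = exp(−Δx²/(2σ²)) = 0.37 ⇒ Δx = σ·√(−2 ln 0.37) = 0.9529 × 1.410 = 1.344 m.
Width = 2Δx = 2.69 m.

2.69 m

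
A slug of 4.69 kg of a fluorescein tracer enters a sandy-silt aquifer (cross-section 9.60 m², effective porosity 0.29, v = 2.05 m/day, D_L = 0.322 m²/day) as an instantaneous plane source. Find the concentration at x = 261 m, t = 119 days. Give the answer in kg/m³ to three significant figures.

0.0115 kg/m³

For an instantaneous plane source, C(x,t) = M/(n_e·A·√(4πDt)) · exp(−(x−vt)²/(4Dt)), with n_e·A the pore (flow) area.
Plume center vt = 2.05 × 119 = 243.95 m, so the well at 261 m is 17.05 m downgradient of the peak.
√(4πDt) = 21.94 m, giving peak height M/(n_e·A·√(4πDt)) = 4.69/(0.29 × 9.60 × 21.94) = 0.07678 kg/m³.
(x−vt)²/(4Dt) = (17.05)²/(4 × 0.322 × 119) = 1.897; exp(−1.897) = 0.1500.
C = 0.07678 × 0.1500 = 0.0115 kg/m³.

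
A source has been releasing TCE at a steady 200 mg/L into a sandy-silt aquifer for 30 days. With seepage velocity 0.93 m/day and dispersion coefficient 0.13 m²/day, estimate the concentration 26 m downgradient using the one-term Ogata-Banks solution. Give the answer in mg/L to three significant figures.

150 mg/L

For a continuous step input, C/C₀ ≈ ½·erfc((x−vt)/(2√(Dt))).
vt = 0.93 × 30 = 27.9 m and 2√(Dt) = 2√(0.13 × 30) = 3.950 m.
Argument (x−vt)/(2√(Dt)) = (26 − 27.9)/3.950 = -0.4810; ½·erfc(-0.4810) = 0.7518.
C = 200 × 0.7518 = 150 mg/L.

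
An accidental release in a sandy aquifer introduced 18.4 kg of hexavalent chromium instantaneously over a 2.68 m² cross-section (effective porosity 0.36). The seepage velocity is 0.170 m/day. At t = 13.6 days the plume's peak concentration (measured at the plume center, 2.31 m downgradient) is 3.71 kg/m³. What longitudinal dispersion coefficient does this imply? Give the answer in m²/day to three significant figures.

0.155 m²/day

At the plume center C_max = M/(n_e·A·√(4πDt)), so D = M²/(4πt·(n_e·A·C_max)²).
n_e·A·C_max = 0.36 × 2.68 × 3.71 = 3.579 kg/m.
D = 18.4²/(4π × 13.6 × 3.579²) = 0.155 m²/day.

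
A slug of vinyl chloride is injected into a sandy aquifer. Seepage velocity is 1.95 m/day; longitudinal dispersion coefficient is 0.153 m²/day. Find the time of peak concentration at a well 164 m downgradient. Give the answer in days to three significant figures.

For the 1D instantaneous-source solution, setting ∂C/∂t = 0 at fixed x gives v²t² + 2Dt − x² = 0, so t = (√(D² + v²x²) − D)/v².
√(D² + v²x²) = √(0.153² + 1.95² × 164²) = 319.8; v² = 3.8025.
t = (319.8 − 0.153)/3.8025 = 84.1 days (vs. the pure-advection estimate x/v = 84.1 d).

84.1 days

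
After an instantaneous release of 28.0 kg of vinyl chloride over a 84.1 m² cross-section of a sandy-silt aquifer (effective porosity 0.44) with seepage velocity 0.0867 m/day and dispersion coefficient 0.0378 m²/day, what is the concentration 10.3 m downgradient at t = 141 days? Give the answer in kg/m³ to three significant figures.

0.0777 kg/m³

For an instantaneous plane source, C(x,t) = M/(n_e·A·√(4πDt)) · exp(−(x−vt)²/(4Dt)), with n_e·A the pore (flow) area.
Plume center vt = 0.0867 × 141 = 12.2247 m, so the well at 10.3 m is 1.9247 m upgradient of the peak.
√(4πDt) = 8.184 m, giving peak height M/(n_e·A·√(4πDt)) = 28.0/(0.44 × 84.1 × 8.184) = 0.09246 kg/m³.
(x−vt)²/(4Dt) = (-1.9247)²/(4 × 0.0378 × 141) = 0.1738; exp(−0.1738) = 0.8405.
C = 0.09246 × 0.8405 = 0.0777 kg/m³.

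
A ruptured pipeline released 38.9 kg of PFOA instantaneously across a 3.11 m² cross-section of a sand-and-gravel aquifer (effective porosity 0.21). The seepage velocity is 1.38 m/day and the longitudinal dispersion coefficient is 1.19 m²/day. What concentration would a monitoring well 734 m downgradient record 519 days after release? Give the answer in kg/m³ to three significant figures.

0.595 kg/m³

For an instantaneous plane source, C(x,t) = M/(n_e·A·√(4πDt)) · exp(−(x−vt)²/(4Dt)), with n_e·A the pore (flow) area.
Plume center vt = 1.38 × 519 = 716.22 m, so the well at 734 m is 17.78 m downgradient of the peak.
√(4πDt) = 88.10 m, giving peak height M/(n_e·A·√(4πDt)) = 38.9/(0.21 × 3.11 × 88.10) = 0.6761 kg/m³.
(x−vt)²/(4Dt) = (17.78)²/(4 × 1.19 × 519) = 0.1280; exp(−0.1280) = 0.8799.
C = 0.6761 × 0.8799 = 0.595 kg/m³.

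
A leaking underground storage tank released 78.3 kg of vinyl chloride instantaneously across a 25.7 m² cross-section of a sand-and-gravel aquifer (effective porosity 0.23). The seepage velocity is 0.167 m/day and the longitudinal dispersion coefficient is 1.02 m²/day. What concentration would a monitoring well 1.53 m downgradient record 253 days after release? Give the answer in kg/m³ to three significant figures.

For an instantaneous plane source, C(x,t) = M/(n_e·A·√(4πDt)) · exp(−(x−vt)²/(4Dt)), with n_e·A the pore (flow) area.
Plume center vt = 0.167 × 253 = 42.251 m, so the well at 1.53 m is 40.721 m upgradient of the peak.
√(4πDt) = 56.95 m, giving peak height M/(n_e·A·√(4πDt)) = 78.3/(0.23 × 25.7 × 56.95) = 0.2326 kg/m³.
(x−vt)²/(4Dt) = (-40.721)²/(4 × 1.02 × 253) = 1.606; exp(−1.606) = 0.2007.
C = 0.2326 × 0.2007 = 0.0467 kg/m³.

0.0467 kg/m³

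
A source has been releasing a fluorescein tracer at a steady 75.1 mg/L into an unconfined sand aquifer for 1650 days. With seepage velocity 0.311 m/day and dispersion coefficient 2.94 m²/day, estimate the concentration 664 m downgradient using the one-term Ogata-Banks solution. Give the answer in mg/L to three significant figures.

For a continuous step input, C/C₀ ≈ ½·erfc((x−vt)/(2√(Dt))).
vt = 0.311 × 1650 = 513.15 m and 2√(Dt) = 2√(2.94 × 1650) = 139.3 m.
Argument (x−vt)/(2√(Dt)) = (664 − 513.15)/139.3 = 1.083; ½·erfc(1.083) = 0.06281.
C = 75.1 × 0.06281 = 4.72 mg/L.

4.72 mg/L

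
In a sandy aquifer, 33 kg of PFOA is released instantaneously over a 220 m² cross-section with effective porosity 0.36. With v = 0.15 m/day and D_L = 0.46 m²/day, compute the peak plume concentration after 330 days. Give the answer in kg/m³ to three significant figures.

0.00954 kg/m³

The peak of an instantaneous 1D plume sits at x = vt; there the Gaussian factor is 1 and C_max = M/(n_e·A·√(4πDt)), where n_e·A is the pore area the mass is dissolved in.
√(4πDt) = √(4π × 0.46 × 330) = 43.68 m, so C_max = 33/(0.36 × 220 × 43.68) = 0.00954 kg/m³.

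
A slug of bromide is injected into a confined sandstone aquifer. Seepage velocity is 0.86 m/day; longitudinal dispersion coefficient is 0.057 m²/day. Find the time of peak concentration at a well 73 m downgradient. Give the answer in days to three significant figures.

For the 1D instantaneous-source solution, setting ∂C/∂t = 0 at fixed x gives v²t² + 2Dt − x² = 0, so t = (√(D² + v²x²) − D)/v².
√(D² + v²x²) = √(0.057² + 0.86² × 73²) = 62.78; v² = 0.7396.
t = (62.78 − 0.057)/0.7396 = 84.8 days (vs. the pure-advection estimate x/v = 84.9 d).

84.8 days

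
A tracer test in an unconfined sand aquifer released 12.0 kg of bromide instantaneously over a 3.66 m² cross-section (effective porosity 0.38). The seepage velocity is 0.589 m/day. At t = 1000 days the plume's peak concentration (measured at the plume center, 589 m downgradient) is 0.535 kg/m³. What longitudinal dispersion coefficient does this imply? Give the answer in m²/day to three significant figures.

0.0207 m²/day

At the plume center C_max = M/(n_e·A·√(4πDt)), so D = M²/(4πt·(n_e·A·C_max)²).
n_e·A·C_max = 0.38 × 3.66 × 0.535 = 0.7441 kg/m.
D = 12.0²/(4π × 1000 × 0.7441²) = 0.0207 m²/day.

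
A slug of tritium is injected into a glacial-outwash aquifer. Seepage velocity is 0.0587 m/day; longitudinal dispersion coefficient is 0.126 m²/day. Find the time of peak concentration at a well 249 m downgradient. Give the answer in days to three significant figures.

For the 1D instantaneous-source solution, setting ∂C/∂t = 0 at fixed x gives v²t² + 2Dt − x² = 0, so t = (√(D² + v²x²) − D)/v².
√(D² + v²x²) = √(0.126² + 0.0587² × 249²) = 14.62; v² = 0.00344569.
t = (14.62 − 0.126)/0.00344569 = 4210 days (vs. the pure-advection estimate x/v = 4240 d).

4210 days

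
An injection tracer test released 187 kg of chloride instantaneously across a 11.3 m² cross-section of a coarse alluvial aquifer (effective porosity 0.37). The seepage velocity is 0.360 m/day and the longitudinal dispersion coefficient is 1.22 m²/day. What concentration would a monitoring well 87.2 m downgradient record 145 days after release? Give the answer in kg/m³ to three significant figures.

0.168 kg/m³

For an instantaneous plane source, C(x,t) = M/(n_e·A·√(4πDt)) · exp(−(x−vt)²/(4Dt)), with n_e·A the pore (flow) area.
Plume center vt = 0.360 × 145 = 52.2 m, so the well at 87.2 m is 35 m downgradient of the peak.
√(4πDt) = 47.15 m, giving peak height M/(n_e·A·√(4πDt)) = 187/(0.37 × 11.3 × 47.15) = 0.9486 kg/m³.
(x−vt)²/(4Dt) = (35)²/(4 × 1.22 × 145) = 1.731; exp(−1.731) = 0.1771.
C = 0.9486 × 0.1771 = 0.168 kg/m³.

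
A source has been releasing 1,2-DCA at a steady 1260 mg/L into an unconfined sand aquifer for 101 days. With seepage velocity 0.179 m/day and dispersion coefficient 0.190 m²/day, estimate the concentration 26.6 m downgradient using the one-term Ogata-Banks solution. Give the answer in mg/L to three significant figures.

For a continuous step input, C/C₀ ≈ ½·erfc((x−vt)/(2√(Dt))).
vt = 0.179 × 101 = 18.079 m and 2√(Dt) = 2√(0.190 × 101) = 8.761 m.
Argument (x−vt)/(2√(Dt)) = (26.6 − 18.079)/8.761 = 0.9726; ½·erfc(0.9726) = 0.08449.
C = 1260 × 0.08449 = 106 mg/L.

106 mg/L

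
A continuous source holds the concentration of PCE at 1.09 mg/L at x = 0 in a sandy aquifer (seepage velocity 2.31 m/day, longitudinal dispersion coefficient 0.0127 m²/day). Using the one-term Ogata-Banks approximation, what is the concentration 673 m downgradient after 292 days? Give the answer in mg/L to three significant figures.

0.776 mg/L

For a continuous step input, C/C₀ ≈ ½·erfc((x−vt)/(2√(Dt))).
vt = 2.31 × 292 = 674.52 m and 2√(Dt) = 2√(0.0127 × 292) = 3.851 m.
Argument (x−vt)/(2√(Dt)) = (673 − 674.52)/3.851 = -0.3947; ½·erfc(-0.3947) = 0.7116.
C = 1.09 × 0.7116 = 0.776 mg/L.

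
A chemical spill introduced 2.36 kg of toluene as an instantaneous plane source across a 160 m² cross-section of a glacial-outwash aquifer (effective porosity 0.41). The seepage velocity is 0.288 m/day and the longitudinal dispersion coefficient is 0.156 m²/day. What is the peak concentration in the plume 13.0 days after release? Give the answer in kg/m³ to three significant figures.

0.00713 kg/m³

The peak of an instantaneous 1D plume sits at x = vt; there the Gaussian factor is 1 and C_max = M/(n_e·A·√(4πDt)), where n_e·A is the pore area the mass is dissolved in.
√(4πDt) = √(4π × 0.156 × 13.0) = 5.048 m, so C_max = 2.36/(0.41 × 160 × 5.048) = 0.00713 kg/m³.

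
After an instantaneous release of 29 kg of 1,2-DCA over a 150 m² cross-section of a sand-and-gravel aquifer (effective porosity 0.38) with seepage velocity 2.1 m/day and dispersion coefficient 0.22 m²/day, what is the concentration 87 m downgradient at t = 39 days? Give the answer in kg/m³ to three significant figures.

0.0230 kg/m³

For an instantaneous plane source, C(x,t) = M/(n_e·A·√(4πDt)) · exp(−(x−vt)²/(4Dt)), with n_e·A the pore (flow) area.
Plume center vt = 2.1 × 39 = 81.9 m, so the well at 87 m is 5.1 m downgradient of the peak.
√(4πDt) = 10.38 m, giving peak height M/(n_e·A·√(4πDt)) = 29/(0.38 × 150 × 10.38) = 0.04901 kg/m³.
(x−vt)²/(4Dt) = (5.1)²/(4 × 0.22 × 39) = 0.7579; exp(−0.7579) = 0.4686.
C = 0.04901 × 0.4686 = 0.0230 kg/m³.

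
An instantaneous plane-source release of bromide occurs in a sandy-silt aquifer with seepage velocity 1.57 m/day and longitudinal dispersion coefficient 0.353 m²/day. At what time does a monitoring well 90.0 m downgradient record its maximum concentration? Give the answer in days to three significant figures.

57.2 days

For the 1D instantaneous-source solution, setting ∂C/∂t = 0 at fixed x gives v²t² + 2Dt − x² = 0, so t = (√(D² + v²x²) − D)/v².
√(D² + v²x²) = √(0.353² + 1.57² × 90.0²) = 141.3; v² = 2.4649.
t = (141.3 − 0.353)/2.4649 = 57.2 days (vs. the pure-advection estimate x/v = 57.3 d).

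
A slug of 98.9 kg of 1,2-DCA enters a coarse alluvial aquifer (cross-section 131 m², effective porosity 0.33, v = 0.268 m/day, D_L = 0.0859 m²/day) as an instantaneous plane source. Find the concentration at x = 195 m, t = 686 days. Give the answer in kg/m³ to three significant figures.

For an instantaneous plane source, C(x,t) = M/(n_e·A·√(4πDt)) · exp(−(x−vt)²/(4Dt)), with n_e·A the pore (flow) area.
Plume center vt = 0.268 × 686 = 183.848 m, so the well at 195 m is 11.152 m downgradient of the peak.
√(4πDt) = 27.21 m, giving peak height M/(n_e·A·√(4πDt)) = 98.9/(0.33 × 131 × 27.21) = 0.08408 kg/m³.
(x−vt)²/(4Dt) = (11.152)²/(4 × 0.0859 × 686) = 0.5276; exp(−0.5276) = 0.5900.
C = 0.08408 × 0.5900 = 0.0496 kg/m³.

0.0496 kg/m³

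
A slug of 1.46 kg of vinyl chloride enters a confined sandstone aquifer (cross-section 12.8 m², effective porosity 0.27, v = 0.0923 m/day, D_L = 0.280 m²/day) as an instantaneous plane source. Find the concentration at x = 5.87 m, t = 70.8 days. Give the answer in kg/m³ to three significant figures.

0.0266 kg/m³

For an instantaneous plane source, C(x,t) = M/(n_e·A·√(4πDt)) · exp(−(x−vt)²/(4Dt)), with n_e·A the pore (flow) area.
Plume center vt = 0.0923 × 70.8 = 6.53484 m, so the well at 5.87 m is 0.66484 m upgradient of the peak.
√(4πDt) = 15.78 m, giving peak height M/(n_e·A·√(4πDt)) = 1.46/(0.27 × 12.8 × 15.78) = 0.02677 kg/m³.
(x−vt)²/(4Dt) = (-0.66484)²/(4 × 0.280 × 70.8) = 0.005574; exp(−0.005574) = 0.9944.
C = 0.02677 × 0.9944 = 0.0266 kg/m³.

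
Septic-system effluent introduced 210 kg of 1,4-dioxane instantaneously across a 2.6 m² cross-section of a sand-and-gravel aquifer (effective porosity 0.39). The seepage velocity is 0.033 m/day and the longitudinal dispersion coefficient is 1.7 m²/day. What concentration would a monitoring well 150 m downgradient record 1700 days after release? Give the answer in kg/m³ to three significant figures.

0.507 kg/m³

For an instantaneous plane source, C(x,t) = M/(n_e·A·√(4πDt)) · exp(−(x−vt)²/(4Dt)), with n_e·A the pore (flow) area.
Plume center vt = 0.033 × 1700 = 56.1 m, so the well at 150 m is 93.9 m downgradient of the peak.
√(4πDt) = 190.6 m, giving peak height M/(n_e·A·√(4πDt)) = 210/(0.39 × 2.6 × 190.6) = 1.087 kg/m³.
(x−vt)²/(4Dt) = (93.9)²/(4 × 1.7 × 1700) = 0.7627; exp(−0.7627) = 0.4664.
C = 1.087 × 0.4664 = 0.507 kg/m³.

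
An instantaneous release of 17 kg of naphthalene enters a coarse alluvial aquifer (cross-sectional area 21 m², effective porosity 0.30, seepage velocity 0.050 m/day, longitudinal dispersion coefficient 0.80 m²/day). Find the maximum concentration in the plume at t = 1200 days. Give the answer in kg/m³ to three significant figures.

0.0246 kg/m³

The peak of an instantaneous 1D plume sits at x = vt; there the Gaussian factor is 1 and C_max = M/(n_e·A·√(4πDt)), where n_e·A is the pore area the mass is dissolved in.
√(4πDt) = √(4π × 0.80 × 1200) = 109.8 m, so C_max = 17/(0.30 × 21 × 109.8) = 0.0246 kg/m³.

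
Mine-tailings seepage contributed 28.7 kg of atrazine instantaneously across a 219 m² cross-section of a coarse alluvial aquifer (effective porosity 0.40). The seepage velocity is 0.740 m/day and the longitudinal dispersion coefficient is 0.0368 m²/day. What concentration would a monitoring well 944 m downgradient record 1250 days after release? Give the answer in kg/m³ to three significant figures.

For an instantaneous plane source, C(x,t) = M/(n_e·A·√(4πDt)) · exp(−(x−vt)²/(4Dt)), with n_e·A the pore (flow) area.
Plume center vt = 0.740 × 1250 = 925 m, so the well at 944 m is 19 m downgradient of the peak.
√(4πDt) = 24.04 m, giving peak height M/(n_e·A·√(4πDt)) = 28.7/(0.40 × 219 × 24.04) = 0.01363 kg/m³.
(x−vt)²/(4Dt) = (19)²/(4 × 0.0368 × 1250) = 1.962; exp(−1.962) = 0.1406.
C = 0.01363 × 0.1406 = 0.00192 kg/m³.

0.00192 kg/m³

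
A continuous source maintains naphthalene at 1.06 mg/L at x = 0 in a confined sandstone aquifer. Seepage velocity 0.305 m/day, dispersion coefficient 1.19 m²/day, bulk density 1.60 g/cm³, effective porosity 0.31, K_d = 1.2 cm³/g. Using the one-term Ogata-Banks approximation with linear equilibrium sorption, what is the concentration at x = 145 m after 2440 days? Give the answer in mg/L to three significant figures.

0.0761 mg/L

Retardation factor R = 1 + ρ_b·K_d/n = 1 + 1.60 × 1.2/0.31 = 7.194.
Sorption retards both mechanisms: v_R = v/R = 0.04240 m/day, D_R = D/R = 0.1654 m²/day.
v_R·t = 0.04240 × 2440 = 103.456 m; 2√(D_R t) = 40.18 m; argument = (145 − 103.456)/40.18 = 1.034.
C = C₀ × ½·erfc(1.034) = 1.06 × 0.07183 = 0.0761 mg/L.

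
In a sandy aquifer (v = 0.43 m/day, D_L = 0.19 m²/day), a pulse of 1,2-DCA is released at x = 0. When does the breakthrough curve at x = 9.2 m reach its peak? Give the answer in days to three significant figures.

For the 1D instantaneous-source solution, setting ∂C/∂t = 0 at fixed x gives v²t² + 2Dt − x² = 0, so t = (√(D² + v²x²) − D)/v².
√(D² + v²x²) = √(0.19² + 0.43² × 9.2²) = 3.961; v² = 0.1849.
t = (3.961 − 0.19)/0.1849 = 20.4 days (vs. the pure-advection estimate x/v = 21.4 d).

20.4 days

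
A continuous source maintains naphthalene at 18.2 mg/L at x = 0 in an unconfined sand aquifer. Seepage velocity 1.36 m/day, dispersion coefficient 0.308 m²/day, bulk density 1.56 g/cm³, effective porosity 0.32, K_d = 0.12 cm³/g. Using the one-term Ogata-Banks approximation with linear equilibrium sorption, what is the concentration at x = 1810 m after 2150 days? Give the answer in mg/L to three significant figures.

Retardation factor R = 1 + ρ_b·K_d/n = 1 + 1.56 × 0.12/0.32 = 1.585.
Sorption retards both mechanisms: v_R = v/R = 0.8580 m/day, D_R = D/R = 0.1943 m²/day.
v_R·t = 0.8580 × 2150 = 1844.7 m; 2√(D_R t) = 40.88 m; argument = (1810 − 1844.7)/40.88 = -0.8488.
C = C₀ × ½·erfc(-0.8488) = 18.2 × 0.8850 = 16.1 mg/L.

16.1 mg/L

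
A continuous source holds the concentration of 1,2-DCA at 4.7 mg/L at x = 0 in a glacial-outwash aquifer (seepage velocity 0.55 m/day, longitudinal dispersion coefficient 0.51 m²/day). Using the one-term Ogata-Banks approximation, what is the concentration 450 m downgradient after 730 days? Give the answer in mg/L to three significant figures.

For a continuous step input, C/C₀ ≈ ½·erfc((x−vt)/(2√(Dt))).
vt = 0.55 × 730 = 401.5 m and 2√(Dt) = 2√(0.51 × 730) = 38.59 m.
Argument (x−vt)/(2√(Dt)) = (450 − 401.5)/38.59 = 1.257; ½·erfc(1.257) = 0.03773.
C = 4.7 × 0.03773 = 0.177 mg/L.

0.177 mg/L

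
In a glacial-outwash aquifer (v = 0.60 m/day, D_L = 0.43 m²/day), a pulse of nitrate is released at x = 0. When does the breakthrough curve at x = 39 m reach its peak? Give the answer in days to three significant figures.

For the 1D instantaneous-source solution, setting ∂C/∂t = 0 at fixed x gives v²t² + 2Dt − x² = 0, so t = (√(D² + v²x²) − D)/v².
√(D² + v²x²) = √(0.43² + 0.60² × 39²) = 23.40; v² = 0.36.
t = (23.40 − 0.43)/0.36 = 63.8 days (vs. the pure-advection estimate x/v = 65.0 d).

63.8 days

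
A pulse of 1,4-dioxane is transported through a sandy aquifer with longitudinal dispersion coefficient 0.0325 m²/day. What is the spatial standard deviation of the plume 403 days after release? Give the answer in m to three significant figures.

Dispersive spreading gives a Gaussian with σ² = 2Dt; advection only shifts the center.
σ = √(2 × 0.0325 × 403) = 5.12 m.

5.12 m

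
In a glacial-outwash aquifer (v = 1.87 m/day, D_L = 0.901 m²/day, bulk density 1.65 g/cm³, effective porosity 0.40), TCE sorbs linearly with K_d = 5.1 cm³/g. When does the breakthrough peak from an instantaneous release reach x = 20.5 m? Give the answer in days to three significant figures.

Retardation factor R = 1 + ρ_b·K_d/n = 1 + 1.65 × 5.1/0.40 = 22.04.
Sorption retards both mechanisms: v_R = v/R = 0.08485 m/day, D_R = D/R = 0.04088 m²/day.
Peak time from v_R²t² + 2D_R t − x² = 0: t = (√(D_R² + v_R²x²) − D_R)/v_R².
√(D_R² + v_R²x²) = √(0.04088² + 0.08485² × 20.5²) = 1.740; v_R² = 0.007200.
t = (1.740 − 0.04088)/0.007200 = 236 days.

236 days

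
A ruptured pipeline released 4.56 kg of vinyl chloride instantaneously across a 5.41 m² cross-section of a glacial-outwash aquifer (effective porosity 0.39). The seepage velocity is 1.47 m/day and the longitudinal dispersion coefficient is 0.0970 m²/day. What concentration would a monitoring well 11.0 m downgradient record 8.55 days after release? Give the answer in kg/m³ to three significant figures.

For an instantaneous plane source, C(x,t) = M/(n_e·A·√(4πDt)) · exp(−(x−vt)²/(4Dt)), with n_e·A the pore (flow) area.
Plume center vt = 1.47 × 8.55 = 12.5685 m, so the well at 11.0 m is 1.5685 m upgradient of the peak.
√(4πDt) = 3.228 m, giving peak height M/(n_e·A·√(4πDt)) = 4.56/(0.39 × 5.41 × 3.228) = 0.6695 kg/m³.
(x−vt)²/(4Dt) = (-1.5685)²/(4 × 0.0970 × 8.55) = 0.7416; exp(−0.7416) = 0.4764.
C = 0.6695 × 0.4764 = 0.319 kg/m³.

0.319 kg/m³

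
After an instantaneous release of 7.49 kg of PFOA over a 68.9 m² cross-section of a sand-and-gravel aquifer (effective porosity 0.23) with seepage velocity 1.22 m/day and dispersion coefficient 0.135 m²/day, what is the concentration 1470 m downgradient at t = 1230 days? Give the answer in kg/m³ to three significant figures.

0.00253 kg/m³

For an instantaneous plane source, C(x,t) = M/(n_e·A·√(4πDt)) · exp(−(x−vt)²/(4Dt)), with n_e·A the pore (flow) area.
Plume center vt = 1.22 × 1230 = 1500.6 m, so the well at 1470 m is 30.6 m upgradient of the peak.
√(4πDt) = 45.68 m, giving peak height M/(n_e·A·√(4πDt)) = 7.49/(0.23 × 68.9 × 45.68) = 0.01035 kg/m³.
(x−vt)²/(4Dt) = (-30.6)²/(4 × 0.135 × 1230) = 1.410; exp(−1.410) = 0.2441.
C = 0.01035 × 0.2441 = 0.00253 kg/m³.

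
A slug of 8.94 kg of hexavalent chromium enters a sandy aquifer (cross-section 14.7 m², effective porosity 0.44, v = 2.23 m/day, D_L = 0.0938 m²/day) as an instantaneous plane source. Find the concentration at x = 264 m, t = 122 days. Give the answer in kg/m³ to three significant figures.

For an instantaneous plane source, C(x,t) = M/(n_e·A·√(4πDt)) · exp(−(x−vt)²/(4Dt)), with n_e·A the pore (flow) area.
Plume center vt = 2.23 × 122 = 272.06 m, so the well at 264 m is 8.06 m upgradient of the peak.
√(4πDt) = 11.99 m, giving peak height M/(n_e·A·√(4πDt)) = 8.94/(0.44 × 14.7 × 11.99) = 0.1153 kg/m³.
(x−vt)²/(4Dt) = (-8.06)²/(4 × 0.0938 × 122) = 1.419; exp(−1.419) = 0.2420.
C = 0.1153 × 0.2420 = 0.0279 kg/m³.

0.0279 kg/m³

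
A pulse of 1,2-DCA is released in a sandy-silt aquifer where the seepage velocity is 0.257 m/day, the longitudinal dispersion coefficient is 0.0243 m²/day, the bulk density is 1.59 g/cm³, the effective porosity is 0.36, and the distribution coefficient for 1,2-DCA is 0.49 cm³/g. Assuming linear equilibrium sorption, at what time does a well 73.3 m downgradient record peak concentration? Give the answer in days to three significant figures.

901 days

Retardation factor R = 1 + ρ_b·K_d/n = 1 + 1.59 × 0.49/0.36 = 3.164.
Sorption retards both mechanisms: v_R = v/R = 0.08123 m/day, D_R = D/R = 0.007680 m²/day.
Peak time from v_R²t² + 2D_R t − x² = 0: t = (√(D_R² + v_R²x²) − D_R)/v_R².
√(D_R² + v_R²x²) = √(0.007680² + 0.08123² × 73.3²) = 5.954; v_R² = 0.006598.
t = (5.954 − 0.007680)/0.006598 = 901 days.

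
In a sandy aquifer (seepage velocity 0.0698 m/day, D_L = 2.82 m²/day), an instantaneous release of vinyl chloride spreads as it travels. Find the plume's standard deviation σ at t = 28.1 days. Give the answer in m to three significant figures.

12.6 m

Dispersive spreading gives a Gaussian with σ² = 2Dt; advection only shifts the center.
σ = √(2 × 2.82 × 28.1) = 12.6 m.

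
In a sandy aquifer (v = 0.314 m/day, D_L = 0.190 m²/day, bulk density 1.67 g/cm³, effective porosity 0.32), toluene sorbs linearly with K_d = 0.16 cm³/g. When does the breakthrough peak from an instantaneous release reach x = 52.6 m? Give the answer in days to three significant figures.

Retardation factor R = 1 + ρ_b·K_d/n = 1 + 1.67 × 0.16/0.32 = 1.835.
Sorption retards both mechanisms: v_R = v/R = 0.1711 m/day, D_R = D/R = 0.1035 m²/day.
Peak time from v_R²t² + 2D_R t − x² = 0: t = (√(D_R² + v_R²x²) − D_R)/v_R².
√(D_R² + v_R²x²) = √(0.1035² + 0.1711² × 52.6²) = 9.000; v_R² = 0.02928.
t = (9.000 − 0.1035)/0.02928 = 304 days.

304 days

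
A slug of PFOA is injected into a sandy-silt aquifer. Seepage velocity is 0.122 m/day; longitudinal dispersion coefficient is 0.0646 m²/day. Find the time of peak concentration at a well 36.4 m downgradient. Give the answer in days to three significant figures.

For the 1D instantaneous-source solution, setting ∂C/∂t = 0 at fixed x gives v²t² + 2Dt − x² = 0, so t = (√(D² + v²x²) − D)/v².
√(D² + v²x²) = √(0.0646² + 0.122² × 36.4²) = 4.441; v² = 0.014884.
t = (4.441 − 0.0646)/0.014884 = 294 days (vs. the pure-advection estimate x/v = 298 d).

294 days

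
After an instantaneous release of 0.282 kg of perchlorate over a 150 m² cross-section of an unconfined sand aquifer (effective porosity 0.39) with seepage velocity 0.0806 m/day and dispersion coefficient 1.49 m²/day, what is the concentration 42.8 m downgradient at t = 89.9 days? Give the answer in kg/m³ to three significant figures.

1.11e-05 kg/m³

For an instantaneous plane source, C(x,t) = M/(n_e·A·√(4πDt)) · exp(−(x−vt)²/(4Dt)), with n_e·A the pore (flow) area.
Plume center vt = 0.0806 × 89.9 = 7.24594 m, so the well at 42.8 m is 35.55406 m downgradient of the peak.
√(4πDt) = 41.03 m, giving peak height M/(n_e·A·√(4πDt)) = 0.282/(0.39 × 150 × 41.03) = 0.0001175 kg/m³.
(x−vt)²/(4Dt) = (35.55406)²/(4 × 1.49 × 89.9) = 2.359; exp(−2.359) = 0.09451.
C = 0.0001175 × 0.09451 = 1.11e-05 kg/m³.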